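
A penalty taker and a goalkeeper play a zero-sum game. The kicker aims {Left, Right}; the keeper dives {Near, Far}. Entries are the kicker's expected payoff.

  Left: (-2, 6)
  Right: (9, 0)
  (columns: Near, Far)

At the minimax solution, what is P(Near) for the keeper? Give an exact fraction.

6/17

Row minima: Left → -2, Right → 0; maximin = 0.
Column maxima: Near → 9, Far → 6; minimax = 6.
0 ≠ 6, so there is no saddle point; optimal play is mixed.
Let the kicker play Left with probability p. Expected payoff against Near: (-2)p + 9(1−p) = −11p + 9; against Far: 6p + 0(1−p) = 6p.
Setting these equal: −11p + 9 = 6p ⇒ −17p = -9 ⇒ p = 9/17, and the value is (-11)·(9/17) + 9 = 54/17.
For the keeper: with q = P(Near), equating Left's and Right's payoffs gives −8q + 6 = 9q ⇒ q = 6/17.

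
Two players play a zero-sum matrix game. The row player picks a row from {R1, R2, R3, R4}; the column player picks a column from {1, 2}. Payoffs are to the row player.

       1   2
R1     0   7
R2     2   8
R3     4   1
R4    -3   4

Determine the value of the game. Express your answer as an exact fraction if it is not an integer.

10/3

Row minima: R1 → 0, R2 → 2, R3 → 1, R4 → -3; maximin = 2.
Column maxima: 1 → 4, 2 → 8; minimax = 4.
2 ≠ 4, so there is no saddle point; optimal play is mixed.
R1 is strictly dominated by R2, so the row player never plays it.
R4 is strictly dominated by R2, so the row player never plays it.
On the remaining 2×2 (R2, R3 vs 1, 2):
Let the row player play R2 with probability p. Expected payoff against 1: 2p + 4(1−p) = −2p + 4; against 2: 8p + 1(1−p) = 7p + 1.
Setting these equal: −2p + 4 = 7p + 1 ⇒ −9p = -3 ⇒ p = 1/3, and the value is (-2)·(1/3) + 4 = 10/3.
For the column player: with q = P(1), equating R2's and R3's payoffs gives −6q + 8 = 3q + 1 ⇒ q = 7/9.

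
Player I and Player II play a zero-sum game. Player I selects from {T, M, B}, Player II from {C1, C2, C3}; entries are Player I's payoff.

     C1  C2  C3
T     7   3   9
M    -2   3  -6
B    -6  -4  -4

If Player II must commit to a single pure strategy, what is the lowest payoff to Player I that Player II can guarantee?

3

Column maxima: C1 → 7, C2 → 3, C3 → 9.
The smallest of these is 3.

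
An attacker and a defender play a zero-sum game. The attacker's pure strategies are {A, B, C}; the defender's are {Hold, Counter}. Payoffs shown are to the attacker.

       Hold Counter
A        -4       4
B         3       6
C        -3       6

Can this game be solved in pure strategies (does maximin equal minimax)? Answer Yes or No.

Yes

Row minima: A → -4, B → 3, C → -3; maximin = 3.
Column maxima: Hold → 3, Counter → 6; minimax = 3.
maximin = minimax = 3, so a saddle point exists.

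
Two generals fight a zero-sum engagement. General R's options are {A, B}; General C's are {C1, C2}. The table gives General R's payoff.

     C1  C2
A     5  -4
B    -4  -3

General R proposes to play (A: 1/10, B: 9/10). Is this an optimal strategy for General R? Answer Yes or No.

Yes

Against C1 this mix gives (1/10)·5 + (9/10)·(-4) = -31/10.
Against C2 this mix gives (1/10)·(-4) + (9/10)·(-3) = -31/10.
All of General C's active replies (C1, C2) yield -31/10, and no column does worse for General R. The mix makes General C indifferent and guarantees -31/10, so it is optimal.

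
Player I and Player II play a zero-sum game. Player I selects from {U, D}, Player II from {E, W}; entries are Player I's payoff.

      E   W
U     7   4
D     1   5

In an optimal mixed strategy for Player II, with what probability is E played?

1/7

Row minima: U → 4, D → 1; maximin = 4.
Column maxima: E → 7, W → 5; minimax = 5.
4 ≠ 5, so there is no saddle point; optimal play is mixed.
Let Player I play U with probability p. Expected payoff against E: 7p + 1(1−p) = 6p + 1; against W: 4p + 5(1−p) = −p + 5.
Setting these equal: 6p + 1 = −p + 5 ⇒ 7p = 4 ⇒ p = 4/7, and the value is (6)·(4/7) + 1 = 31/7.
For Player II: with q = P(E), equating U's and D's payoffs gives 3q + 4 = −4q + 5 ⇒ q = 1/7.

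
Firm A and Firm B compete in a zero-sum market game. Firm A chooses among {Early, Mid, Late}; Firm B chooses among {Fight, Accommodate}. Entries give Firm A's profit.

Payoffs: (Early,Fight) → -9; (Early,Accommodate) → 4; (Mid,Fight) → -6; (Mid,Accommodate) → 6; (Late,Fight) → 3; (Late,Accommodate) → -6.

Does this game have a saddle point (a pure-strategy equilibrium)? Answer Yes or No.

No

Row minima: Early → -9, Mid → -6, Late → -6; maximin = -6.
Column maxima: Fight → 3, Accommodate → 6; minimax = 3.
-6 ≠ 3, so no pure-strategy equilibrium exists.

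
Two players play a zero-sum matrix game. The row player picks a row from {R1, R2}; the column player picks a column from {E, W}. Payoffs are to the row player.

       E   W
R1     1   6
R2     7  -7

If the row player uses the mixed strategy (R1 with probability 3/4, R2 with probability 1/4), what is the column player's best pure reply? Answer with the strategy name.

E

If the column player plays E, the row player's expected payoff is (3/4)·1 + (1/4)·7 = 5/2.
If the column player plays W, the row player's expected payoff is (3/4)·6 + (1/4)·(-7) = 11/4.
The column player minimizes the row player's payoff; the smallest is 5/2, so the best response is E.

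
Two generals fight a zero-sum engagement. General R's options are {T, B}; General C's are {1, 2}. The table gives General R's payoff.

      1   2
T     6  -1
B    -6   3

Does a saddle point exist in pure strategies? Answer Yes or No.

Row minima: T → -1, B → -6; maximin = -1.
Column maxima: 1 → 6, 2 → 3; minimax = 3.
-1 ≠ 3, so no pure-strategy equilibrium exists.

No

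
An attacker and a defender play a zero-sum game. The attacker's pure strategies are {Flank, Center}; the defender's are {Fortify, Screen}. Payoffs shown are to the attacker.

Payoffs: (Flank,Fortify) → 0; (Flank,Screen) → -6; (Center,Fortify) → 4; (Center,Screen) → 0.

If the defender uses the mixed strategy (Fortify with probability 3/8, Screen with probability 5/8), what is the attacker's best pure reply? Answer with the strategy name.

Center

Expected payoff of Flank: (3/8)·0 + (5/8)·(-6) = -15/4.
Expected payoff of Center: (3/8)·4 + (5/8)·0 = 3/2.
The largest is 3/2, so the attacker's best response is Center.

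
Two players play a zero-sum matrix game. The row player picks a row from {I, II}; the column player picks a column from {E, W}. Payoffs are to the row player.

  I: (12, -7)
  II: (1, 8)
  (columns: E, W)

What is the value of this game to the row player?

103/26

Row minima: I → -7, II → 1; maximin = 1.
Column maxima: E → 12, W → 8; minimax = 8.
1 ≠ 8, so there is no saddle point; optimal play is mixed.
Let the row player play I with probability p. Expected payoff against E: 12p + 1(1−p) = 11p + 1; against W: (-7)p + 8(1−p) = −15p + 8.
Setting these equal: 11p + 1 = −15p + 8 ⇒ 26p = 7 ⇒ p = 7/26, and the value is (11)·(7/26) + 1 = 103/26.
For the column player: with q = P(E), equating I's and II's payoffs gives 19q − 7 = −7q + 8 ⇒ q = 15/26.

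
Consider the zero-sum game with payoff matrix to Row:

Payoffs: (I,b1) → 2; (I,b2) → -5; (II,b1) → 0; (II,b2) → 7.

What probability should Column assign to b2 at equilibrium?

Row minima: I → -5, II → 0; maximin = 0.
Column maxima: b1 → 2, b2 → 7; minimax = 2.
0 ≠ 2, so there is no saddle point; optimal play is mixed.
Let Row play I with probability p. Expected payoff against b1: 2p + 0(1−p) = 2p; against b2: (-5)p + 7(1−p) = −12p + 7.
Setting these equal: 2p = −12p + 7 ⇒ 14p = 7 ⇒ p = 1/2, and the value is (2)·(1/2) = 1.
For Column: with q = P(b1), equating I's and II's payoffs gives 7q − 5 = −7q + 7 ⇒ q = 6/7.

1/7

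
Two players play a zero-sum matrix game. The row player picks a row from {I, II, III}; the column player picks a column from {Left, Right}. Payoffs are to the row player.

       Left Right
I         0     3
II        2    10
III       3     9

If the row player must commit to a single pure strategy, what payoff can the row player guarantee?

3

Row minima: I → 0, II → 2, III → 3.
The best of these is 3.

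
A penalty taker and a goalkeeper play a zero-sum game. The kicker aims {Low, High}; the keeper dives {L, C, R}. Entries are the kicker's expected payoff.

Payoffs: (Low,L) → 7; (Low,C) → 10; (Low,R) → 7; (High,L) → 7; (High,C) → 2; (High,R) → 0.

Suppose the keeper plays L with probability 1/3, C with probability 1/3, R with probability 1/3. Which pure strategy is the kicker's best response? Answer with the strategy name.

Low

Expected payoff of Low: (1/3)·7 + (1/3)·10 + (1/3)·7 = 8.
Expected payoff of High: (1/3)·7 + (1/3)·2 + (1/3)·0 = 3.
The largest is 8, so the kicker's best response is Low.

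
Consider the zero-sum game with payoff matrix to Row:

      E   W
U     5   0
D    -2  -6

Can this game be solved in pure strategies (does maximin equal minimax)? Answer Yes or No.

Yes

Row minima: U → 0, D → -6; maximin = 0.
Column maxima: E → 5, W → 0; minimax = 0.
maximin = minimax = 0, so a saddle point exists.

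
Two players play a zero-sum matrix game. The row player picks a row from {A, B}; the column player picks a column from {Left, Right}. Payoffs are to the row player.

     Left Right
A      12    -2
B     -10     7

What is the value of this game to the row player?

Row minima: A → -2, B → -10; maximin = -2.
Column maxima: Left → 12, Right → 7; minimax = 7.
-2 ≠ 7, so there is no saddle point; optimal play is mixed.
Let the row player play A with probability p. Expected payoff against Left: 12p + (-10)(1−p) = 22p − 10; against Right: (-2)p + 7(1−p) = −9p + 7.
Setting these equal: 22p − 10 = −9p + 7 ⇒ 31p = 17 ⇒ p = 17/31, and the value is (22)·(17/31) − 10 = 64/31.
For the column player: with q = P(Left), equating A's and B's payoffs gives 14q − 2 = −17q + 7 ⇒ q = 9/31.

64/31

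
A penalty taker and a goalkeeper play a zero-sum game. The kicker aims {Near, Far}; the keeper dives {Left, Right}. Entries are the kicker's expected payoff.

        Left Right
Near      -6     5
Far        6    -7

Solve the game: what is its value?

Row minima: Near → -6, Far → -7; maximin = -6.
Column maxima: Left → 6, Right → 5; minimax = 5.
-6 ≠ 5, so there is no saddle point; optimal play is mixed.
Let the kicker play Near with probability p. Expected payoff against Left: (-6)p + 6(1−p) = −12p + 6; against Right: 5p + (-7)(1−p) = 12p − 7.
Setting these equal: −12p + 6 = 12p − 7 ⇒ −24p = -13 ⇒ p = 13/24, and the value is (-12)·(13/24) + 6 = -1/2.
For the keeper: with q = P(Left), equating Near's and Far's payoffs gives −11q + 5 = 13q − 7 ⇒ q = 1/2.

-1/2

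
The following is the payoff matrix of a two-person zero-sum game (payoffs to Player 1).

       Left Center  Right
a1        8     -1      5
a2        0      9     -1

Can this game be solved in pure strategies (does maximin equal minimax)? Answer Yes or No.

Row minima: a1 → -1, a2 → -1; maximin = -1.
Column maxima: Left → 8, Center → 9, Right → 5; minimax = 5.
-1 ≠ 5, so no pure-strategy equilibrium exists.

No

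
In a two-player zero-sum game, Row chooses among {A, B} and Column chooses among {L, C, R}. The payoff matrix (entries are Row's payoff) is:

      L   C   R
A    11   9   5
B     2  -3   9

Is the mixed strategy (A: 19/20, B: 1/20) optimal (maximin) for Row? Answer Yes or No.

No

Against L this mix gives (19/20)·11 + (1/20)·2 = 211/20.
Against C this mix gives (19/20)·9 + (1/20)·(-3) = 42/5.
Against R this mix gives (19/20)·5 + (1/20)·9 = 26/5.
Column will play R, holding Row to 26/5. Shifting weight toward the row that does better against R would raise this floor (the equalizing mix achieves 6 against both R and C), so the proposed strategy is not optimal.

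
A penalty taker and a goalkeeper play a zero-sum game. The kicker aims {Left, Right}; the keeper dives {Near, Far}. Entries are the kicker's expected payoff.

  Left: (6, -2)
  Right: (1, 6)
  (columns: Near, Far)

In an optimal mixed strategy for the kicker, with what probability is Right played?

Row minima: Left → -2, Right → 1; maximin = 1.
Column maxima: Near → 6, Far → 6; minimax = 6.
1 ≠ 6, so there is no saddle point; optimal play is mixed.
Let the kicker play Left with probability p. Expected payoff against Near: 6p + 1(1−p) = 5p + 1; against Far: (-2)p + 6(1−p) = −8p + 6.
Setting these equal: 5p + 1 = −8p + 6 ⇒ 13p = 5 ⇒ p = 5/13, and the value is (5)·(5/13) + 1 = 38/13.
For the keeper: with q = P(Near), equating Left's and Right's payoffs gives 8q − 2 = −5q + 6 ⇒ q = 8/13.

8/13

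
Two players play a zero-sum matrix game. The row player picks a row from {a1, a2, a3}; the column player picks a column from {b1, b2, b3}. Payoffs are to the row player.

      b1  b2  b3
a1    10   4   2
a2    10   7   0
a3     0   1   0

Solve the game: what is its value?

Row minima: a1 → 2, a2 → 0, a3 → 0; maximin = 2.
Column maxima: b1 → 10, b2 → 7, b3 → 2; minimax = 2.
Since maximin = minimax = 2, there is a saddle point and the value is 2.

2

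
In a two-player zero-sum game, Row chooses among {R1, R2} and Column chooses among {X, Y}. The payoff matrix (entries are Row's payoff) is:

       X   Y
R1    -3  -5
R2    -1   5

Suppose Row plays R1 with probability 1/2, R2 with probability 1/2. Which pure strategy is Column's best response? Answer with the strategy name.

X

If Column plays X, Row's expected payoff is (1/2)·(-3) + (1/2)·(-1) = -2.
If Column plays Y, Row's expected payoff is (1/2)·(-5) + (1/2)·5 = 0.
Column minimizes Row's payoff; the smallest is -2, so the best response is X.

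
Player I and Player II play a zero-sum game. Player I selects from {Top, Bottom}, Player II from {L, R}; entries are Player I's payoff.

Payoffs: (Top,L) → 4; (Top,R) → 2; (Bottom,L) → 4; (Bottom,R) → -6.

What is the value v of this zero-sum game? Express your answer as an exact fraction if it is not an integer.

2

Row minima: Top → 2, Bottom → -6; maximin = 2.
Column maxima: L → 4, R → 2; minimax = 2.
Since maximin = minimax = 2, there is a saddle point and the value is 2.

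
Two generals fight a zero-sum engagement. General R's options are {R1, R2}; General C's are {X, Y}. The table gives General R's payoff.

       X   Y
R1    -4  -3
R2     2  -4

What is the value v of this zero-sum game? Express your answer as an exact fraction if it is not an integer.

-22/7

Row minima: R1 → -4, R2 → -4; maximin = -4.
Column maxima: X → 2, Y → -3; minimax = -3.
-4 ≠ -3, so there is no saddle point; optimal play is mixed.
Let General R play R1 with probability p. Expected payoff against X: (-4)p + 2(1−p) = −6p + 2; against Y: (-3)p + (-4)(1−p) = p − 4.
Setting these equal: −6p + 2 = p − 4 ⇒ −7p = -6 ⇒ p = 6/7, and the value is (-6)·(6/7) + 2 = -22/7.
For General C: with q = P(X), equating R1's and R2's payoffs gives −q − 3 = 6q − 4 ⇒ q = 1/7.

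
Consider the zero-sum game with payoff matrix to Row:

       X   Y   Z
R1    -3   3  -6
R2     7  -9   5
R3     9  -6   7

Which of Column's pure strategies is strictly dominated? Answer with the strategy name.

X

Z holds Row's payoff strictly below X in every row: -6 < -3, 5 < 7, 7 < 9.
So X is strictly dominated for Column.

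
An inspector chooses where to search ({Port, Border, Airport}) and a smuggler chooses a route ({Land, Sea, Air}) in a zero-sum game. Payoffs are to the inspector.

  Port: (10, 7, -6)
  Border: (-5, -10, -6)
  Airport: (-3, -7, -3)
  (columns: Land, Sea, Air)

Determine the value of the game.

-63/17

Row minima: Port → -6, Border → -10, Airport → -7; maximin = -6.
Column maxima: Land → 10, Sea → 7, Air → -3; minimax = -3.
-6 ≠ -3, so there is no saddle point; optimal play is mixed.
Border is strictly dominated by Airport, so the inspector never plays it.
Land is strictly dominated by Sea (it gives the inspector strictly more in every row), so the smuggler never plays it.
On the remaining 2×2 (Port, Airport vs Sea, Air):
Let the inspector play Port with probability p. Expected payoff against Sea: 7p + (-7)(1−p) = 14p − 7; against Air: (-6)p + (-3)(1−p) = −3p − 3.
Setting these equal: 14p − 7 = −3p − 3 ⇒ 17p = 4 ⇒ p = 4/17, and the value is (14)·(4/17) − 7 = -63/17.
For the smuggler: with q = P(Sea), equating Port's and Airport's payoffs gives 13q − 6 = −4q − 3 ⇒ q = 3/17.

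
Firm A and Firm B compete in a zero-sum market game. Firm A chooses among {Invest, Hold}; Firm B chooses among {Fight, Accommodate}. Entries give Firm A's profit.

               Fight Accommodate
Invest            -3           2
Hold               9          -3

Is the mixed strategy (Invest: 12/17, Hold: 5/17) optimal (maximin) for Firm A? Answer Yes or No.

Against Fight this mix gives (12/17)·(-3) + (5/17)·9 = 9/17.
Against Accommodate this mix gives (12/17)·2 + (5/17)·(-3) = 9/17.
All of Firm B's active replies (Fight, Accommodate) yield 9/17, and no column does worse for Firm A. The mix makes Firm B indifferent and guarantees 9/17, so it is optimal.

Yes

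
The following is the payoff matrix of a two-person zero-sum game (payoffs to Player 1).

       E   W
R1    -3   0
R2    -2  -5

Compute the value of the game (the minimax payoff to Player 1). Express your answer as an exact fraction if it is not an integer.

-5/2

Row minima: R1 → -3, R2 → -5; maximin = -3.
Column maxima: E → -2, W → 0; minimax = -2.
-3 ≠ -2, so there is no saddle point; optimal play is mixed.
Let Player 1 play R1 with probability p. Expected payoff against E: (-3)p + (-2)(1−p) = −p − 2; against W: 0p + (-5)(1−p) = 5p − 5.
Setting these equal: −p − 2 = 5p − 5 ⇒ −6p = -3 ⇒ p = 1/2, and the value is (-1)·(1/2) − 2 = -5/2.
For Player 2: with q = P(E), equating R1's and R2's payoffs gives −3q = 3q − 5 ⇒ q = 5/6.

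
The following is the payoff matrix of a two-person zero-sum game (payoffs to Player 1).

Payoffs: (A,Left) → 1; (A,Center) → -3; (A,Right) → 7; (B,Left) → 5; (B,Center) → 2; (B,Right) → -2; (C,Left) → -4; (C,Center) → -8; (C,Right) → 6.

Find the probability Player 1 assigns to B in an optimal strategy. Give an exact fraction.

Row minima: A → -3, B → -2, C → -8; maximin = -2.
Column maxima: Left → 5, Center → 2, Right → 7; minimax = 2.
-2 ≠ 2, so there is no saddle point; optimal play is mixed.
C is strictly dominated by A, so Player 1 never plays it.
Left is strictly dominated by Center (it gives Player 1 strictly more in every row), so Player 2 never plays it.
On the remaining 2×2 (A, B vs Center, Right):
Let Player 1 play A with probability p. Expected payoff against Center: (-3)p + 2(1−p) = −5p + 2; against Right: 7p + (-2)(1−p) = 9p − 2.
Setting these equal: −5p + 2 = 9p − 2 ⇒ −14p = -4 ⇒ p = 2/7, and the value is (-5)·(2/7) + 2 = 4/7.
For Player 2: with q = P(Center), equating A's and B's payoffs gives −10q + 7 = 4q − 2 ⇒ q = 9/14.

5/7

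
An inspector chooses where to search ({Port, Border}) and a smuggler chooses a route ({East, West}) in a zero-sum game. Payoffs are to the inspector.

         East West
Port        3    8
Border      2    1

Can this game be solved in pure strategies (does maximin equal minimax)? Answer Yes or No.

Row minima: Port → 3, Border → 1; maximin = 3.
Column maxima: East → 3, West → 8; minimax = 3.
maximin = minimax = 3, so a saddle point exists.

Yes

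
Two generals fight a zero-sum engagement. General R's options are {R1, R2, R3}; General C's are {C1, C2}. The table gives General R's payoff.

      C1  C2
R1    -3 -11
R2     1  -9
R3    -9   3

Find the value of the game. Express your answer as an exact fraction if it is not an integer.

Row minima: R1 → -11, R2 → -9, R3 → -9; maximin = -9.
Column maxima: C1 → 1, C2 → 3; minimax = 1.
-9 ≠ 1, so there is no saddle point; optimal play is mixed.
R1 is strictly dominated by R2, so General R never plays it.
On the remaining 2×2 (R2, R3 vs C1, C2):
Let General R play R2 with probability p. Expected payoff against C1: 1p + (-9)(1−p) = 10p − 9; against C2: (-9)p + 3(1−p) = −12p + 3.
Setting these equal: 10p − 9 = −12p + 3 ⇒ 22p = 12 ⇒ p = 6/11, and the value is (10)·(6/11) − 9 = -39/11.
For General C: with q = P(C1), equating R2's and R3's payoffs gives 10q − 9 = −12q + 3 ⇒ q = 6/11.

-39/11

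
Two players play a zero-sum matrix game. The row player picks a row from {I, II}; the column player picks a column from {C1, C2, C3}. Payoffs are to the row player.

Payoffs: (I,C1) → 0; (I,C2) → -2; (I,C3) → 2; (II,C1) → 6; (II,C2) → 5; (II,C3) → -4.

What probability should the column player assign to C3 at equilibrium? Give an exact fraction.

Row minima: I → -2, II → -4; maximin = -2.
Column maxima: C1 → 6, C2 → 5, C3 → 2; minimax = 2.
-2 ≠ 2, so there is no saddle point; optimal play is mixed.
C1 is strictly dominated by C2 (it gives the row player strictly more in every row), so the column player never plays it.
On the remaining 2×2 (I, II vs C2, C3):
Let the row player play I with probability p. Expected payoff against C2: (-2)p + 5(1−p) = −7p + 5; against C3: 2p + (-4)(1−p) = 6p − 4.
Setting these equal: −7p + 5 = 6p − 4 ⇒ −13p = -9 ⇒ p = 9/13, and the value is (-7)·(9/13) + 5 = 2/13.
For the column player: with q = P(C2), equating I's and II's payoffs gives −4q + 2 = 9q − 4 ⇒ q = 6/13.

7/13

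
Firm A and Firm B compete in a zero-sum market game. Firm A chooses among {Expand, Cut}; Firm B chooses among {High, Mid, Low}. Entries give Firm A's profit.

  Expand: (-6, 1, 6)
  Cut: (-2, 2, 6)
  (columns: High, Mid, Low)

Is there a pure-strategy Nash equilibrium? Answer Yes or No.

Yes

Row minima: Expand → -6, Cut → -2; maximin = -2.
Column maxima: High → -2, Mid → 2, Low → 6; minimax = -2.
maximin = minimax = -2, so a saddle point exists.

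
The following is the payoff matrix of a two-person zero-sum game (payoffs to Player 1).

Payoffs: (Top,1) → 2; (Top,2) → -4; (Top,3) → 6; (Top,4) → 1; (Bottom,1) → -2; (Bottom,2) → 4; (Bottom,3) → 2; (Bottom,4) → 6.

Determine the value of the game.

0

Row minima: Top → -4, Bottom → -2; maximin = -2.
Column maxima: 1 → 2, 2 → 4, 3 → 6, 4 → 6; minimax = 2.
-2 ≠ 2, so there is no saddle point; optimal play is mixed.
3 is strictly dominated by 1 (it gives Player 1 strictly more in every row), so Player 2 never plays it.
4 is strictly dominated by 2 (it gives Player 1 strictly more in every row), so Player 2 never plays it.
On the remaining 2×2 (Top, Bottom vs 1, 2):
Let Player 1 play Top with probability p. Expected payoff against 1: 2p + (-2)(1−p) = 4p − 2; against 2: (-4)p + 4(1−p) = −8p + 4.
Setting these equal: 4p − 2 = −8p + 4 ⇒ 12p = 6 ⇒ p = 1/2, and the value is (4)·(1/2) − 2 = 0.
For Player 2: with q = P(1), equating Top's and Bottom's payoffs gives 6q − 4 = −6q + 4 ⇒ q = 2/3.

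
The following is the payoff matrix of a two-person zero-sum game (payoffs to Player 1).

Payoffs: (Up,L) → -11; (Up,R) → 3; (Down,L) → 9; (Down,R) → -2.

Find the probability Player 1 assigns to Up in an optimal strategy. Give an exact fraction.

Row minima: Up → -11, Down → -2; maximin = -2.
Column maxima: L → 9, R → 3; minimax = 3.
-2 ≠ 3, so there is no saddle point; optimal play is mixed.
Let Player 1 play Up with probability p. Expected payoff against L: (-11)p + 9(1−p) = −20p + 9; against R: 3p + (-2)(1−p) = 5p − 2.
Setting these equal: −20p + 9 = 5p − 2 ⇒ −25p = -11 ⇒ p = 11/25, and the value is (-20)·(11/25) + 9 = 1/5.
For Player 2: with q = P(L), equating Up's and Down's payoffs gives −14q + 3 = 11q − 2 ⇒ q = 1/5.

11/25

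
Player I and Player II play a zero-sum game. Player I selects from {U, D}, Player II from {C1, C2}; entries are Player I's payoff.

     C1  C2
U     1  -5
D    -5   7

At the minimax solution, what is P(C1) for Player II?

2/3

Row minima: U → -5, D → -5; maximin = -5.
Column maxima: C1 → 1, C2 → 7; minimax = 1.
-5 ≠ 1, so there is no saddle point; optimal play is mixed.
Let Player I play U with probability p. Expected payoff against C1: 1p + (-5)(1−p) = 6p − 5; against C2: (-5)p + 7(1−p) = −12p + 7.
Setting these equal: 6p − 5 = −12p + 7 ⇒ 18p = 12 ⇒ p = 2/3, and the value is (6)·(2/3) − 5 = -1.
For Player II: with q = P(C1), equating U's and D's payoffs gives 6q − 5 = −12q + 7 ⇒ q = 2/3.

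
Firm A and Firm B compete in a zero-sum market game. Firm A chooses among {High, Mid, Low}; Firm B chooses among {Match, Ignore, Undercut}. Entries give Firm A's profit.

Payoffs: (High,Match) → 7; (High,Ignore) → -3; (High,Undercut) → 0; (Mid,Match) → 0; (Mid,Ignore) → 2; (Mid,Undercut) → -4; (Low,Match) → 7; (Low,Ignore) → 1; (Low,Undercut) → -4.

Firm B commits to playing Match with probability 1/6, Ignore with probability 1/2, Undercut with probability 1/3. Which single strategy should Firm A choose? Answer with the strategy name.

Low

Expected payoff of High: (1/6)·7 + (1/2)·(-3) + (1/3)·0 = -1/3.
Expected payoff of Mid: (1/6)·0 + (1/2)·2 + (1/3)·(-4) = -1/3.
Expected payoff of Low: (1/6)·7 + (1/2)·1 + (1/3)·(-4) = 1/3.
The largest is 1/3, so Firm A's best response is Low.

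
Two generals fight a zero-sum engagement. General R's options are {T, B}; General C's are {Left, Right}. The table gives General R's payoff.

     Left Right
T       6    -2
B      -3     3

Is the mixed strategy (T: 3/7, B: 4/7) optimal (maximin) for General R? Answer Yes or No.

Against Left this mix gives (3/7)·6 + (4/7)·(-3) = 6/7.
Against Right this mix gives (3/7)·(-2) + (4/7)·3 = 6/7.
All of General C's active replies (Left, Right) yield 6/7, and no column does worse for General R. The mix makes General C indifferent and guarantees 6/7, so it is optimal.

Yes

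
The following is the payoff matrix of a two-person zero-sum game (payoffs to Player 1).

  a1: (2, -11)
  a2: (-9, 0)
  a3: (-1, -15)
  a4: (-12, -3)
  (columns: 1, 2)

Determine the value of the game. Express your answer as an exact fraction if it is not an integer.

-9/2

Row minima: a1 → -11, a2 → -9, a3 → -15, a4 → -12; maximin = -9.
Column maxima: 1 → 2, 2 → 0; minimax = 0.
-9 ≠ 0, so there is no saddle point; optimal play is mixed.
a3 is strictly dominated by a1, so Player 1 never plays it.
a4 is strictly dominated by a2, so Player 1 never plays it.
On the remaining 2×2 (a1, a2 vs 1, 2):
Let Player 1 play a1 with probability p. Expected payoff against 1: 2p + (-9)(1−p) = 11p − 9; against 2: (-11)p + 0(1−p) = −11p.
Setting these equal: 11p − 9 = −11p ⇒ 22p = 9 ⇒ p = 9/22, and the value is (11)·(9/22) − 9 = -9/2.
For Player 2: with q = P(1), equating a1's and a2's payoffs gives 13q − 11 = −9q ⇒ q = 1/2.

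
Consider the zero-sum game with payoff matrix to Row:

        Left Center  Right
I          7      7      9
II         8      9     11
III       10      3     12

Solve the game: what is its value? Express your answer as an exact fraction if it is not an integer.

33/4

Row minima: I → 7, II → 8, III → 3; maximin = 8.
Column maxima: Left → 10, Center → 9, Right → 12; minimax = 9.
8 ≠ 9, so there is no saddle point; optimal play is mixed.
I is strictly dominated by II, so Row never plays it.
Right is strictly dominated by Left (it gives Row strictly more in every row), so Column never plays it.
On the remaining 2×2 (II, III vs Left, Center):
Let Row play II with probability p. Expected payoff against Left: 8p + 10(1−p) = −2p + 10; against Center: 9p + 3(1−p) = 6p + 3.
Setting these equal: −2p + 10 = 6p + 3 ⇒ −8p = -7 ⇒ p = 7/8, and the value is (-2)·(7/8) + 10 = 33/4.
For Column: with q = P(Left), equating II's and III's payoffs gives −q + 9 = 7q + 3 ⇒ q = 3/4.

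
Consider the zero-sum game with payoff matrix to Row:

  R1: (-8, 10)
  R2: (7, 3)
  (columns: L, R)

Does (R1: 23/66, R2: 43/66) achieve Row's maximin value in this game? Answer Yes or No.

Against L this mix gives (23/66)·(-8) + (43/66)·7 = 39/22.
Against R this mix gives (23/66)·10 + (43/66)·3 = 359/66.
Column will play L, holding Row to 39/22. Shifting weight toward the row that does better against L would raise this floor (the equalizing mix achieves 47/11 against both L and R), so the proposed strategy is not optimal.

No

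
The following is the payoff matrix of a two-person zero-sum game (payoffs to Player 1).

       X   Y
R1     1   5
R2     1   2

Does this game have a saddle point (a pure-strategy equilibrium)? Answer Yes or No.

Yes

Row minima: R1 → 1, R2 → 1; maximin = 1.
Column maxima: X → 1, Y → 5; minimax = 1.
maximin = minimax = 1, so a saddle point exists.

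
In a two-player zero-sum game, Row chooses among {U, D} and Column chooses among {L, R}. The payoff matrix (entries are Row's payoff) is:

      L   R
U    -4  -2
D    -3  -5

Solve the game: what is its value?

-7/2

Row minima: U → -4, D → -5; maximin = -4.
Column maxima: L → -3, R → -2; minimax = -3.
-4 ≠ -3, so there is no saddle point; optimal play is mixed.
Let Row play U with probability p. Expected payoff against L: (-4)p + (-3)(1−p) = −p − 3; against R: (-2)p + (-5)(1−p) = 3p − 5.
Setting these equal: −p − 3 = 3p − 5 ⇒ −4p = -2 ⇒ p = 1/2, and the value is (-1)·(1/2) − 3 = -7/2.
For Column: with q = P(L), equating U's and D's payoffs gives −2q − 2 = 2q − 5 ⇒ q = 3/4.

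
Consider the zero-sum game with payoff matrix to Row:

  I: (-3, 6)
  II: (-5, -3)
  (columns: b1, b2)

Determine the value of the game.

-3

Row minima: I → -3, II → -5; maximin = -3.
Column maxima: b1 → -3, b2 → 6; minimax = -3.
Since maximin = minimax = -3, there is a saddle point and the value is -3.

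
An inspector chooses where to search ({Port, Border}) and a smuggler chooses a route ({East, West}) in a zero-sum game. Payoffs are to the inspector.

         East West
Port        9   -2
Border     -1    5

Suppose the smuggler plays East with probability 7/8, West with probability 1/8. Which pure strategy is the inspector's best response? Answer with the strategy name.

Expected payoff of Port: (7/8)·9 + (1/8)·(-2) = 61/8.
Expected payoff of Border: (7/8)·(-1) + (1/8)·5 = -1/4.
The largest is 61/8, so the inspector's best response is Port.

Port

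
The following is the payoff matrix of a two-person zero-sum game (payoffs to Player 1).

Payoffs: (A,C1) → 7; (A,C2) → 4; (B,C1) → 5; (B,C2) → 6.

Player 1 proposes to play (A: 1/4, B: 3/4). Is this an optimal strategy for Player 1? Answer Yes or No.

Yes

Against C1 this mix gives (1/4)·7 + (3/4)·5 = 11/2.
Against C2 this mix gives (1/4)·4 + (3/4)·6 = 11/2.
All of Player 2's active replies (C1, C2) yield 11/2, and no column does worse for Player 1. The mix makes Player 2 indifferent and guarantees 11/2, so it is optimal.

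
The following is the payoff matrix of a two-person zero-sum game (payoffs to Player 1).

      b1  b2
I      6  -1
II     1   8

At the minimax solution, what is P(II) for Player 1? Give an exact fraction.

1/2

Row minima: I → -1, II → 1; maximin = 1.
Column maxima: b1 → 6, b2 → 8; minimax = 6.
1 ≠ 6, so there is no saddle point; optimal play is mixed.
Let Player 1 play I with probability p. Expected payoff against b1: 6p + 1(1−p) = 5p + 1; against b2: (-1)p + 8(1−p) = −9p + 8.
Setting these equal: 5p + 1 = −9p + 8 ⇒ 14p = 7 ⇒ p = 1/2, and the value is (5)·(1/2) + 1 = 7/2.
For Player 2: with q = P(b1), equating I's and II's payoffs gives 7q − 1 = −7q + 8 ⇒ q = 9/14.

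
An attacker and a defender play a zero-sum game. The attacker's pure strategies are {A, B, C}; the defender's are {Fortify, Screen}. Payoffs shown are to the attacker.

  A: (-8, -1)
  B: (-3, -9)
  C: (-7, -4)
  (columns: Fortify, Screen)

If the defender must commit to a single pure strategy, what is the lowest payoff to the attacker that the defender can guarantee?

Column maxima: Fortify → -3, Screen → -1.
The smallest of these is -3.

-3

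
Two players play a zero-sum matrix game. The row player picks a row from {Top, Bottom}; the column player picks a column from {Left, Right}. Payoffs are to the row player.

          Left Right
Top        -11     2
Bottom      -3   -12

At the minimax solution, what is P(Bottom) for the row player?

13/22

Row minima: Top → -11, Bottom → -12; maximin = -11.
Column maxima: Left → -3, Right → 2; minimax = -3.
-11 ≠ -3, so there is no saddle point; optimal play is mixed.
Let the row player play Top with probability p. Expected payoff against Left: (-11)p + (-3)(1−p) = −8p − 3; against Right: 2p + (-12)(1−p) = 14p − 12.
Setting these equal: −8p − 3 = 14p − 12 ⇒ −22p = -9 ⇒ p = 9/22, and the value is (-8)·(9/22) − 3 = -69/11.
For the column player: with q = P(Left), equating Top's and Bottom's payoffs gives −13q + 2 = 9q − 12 ⇒ q = 7/11.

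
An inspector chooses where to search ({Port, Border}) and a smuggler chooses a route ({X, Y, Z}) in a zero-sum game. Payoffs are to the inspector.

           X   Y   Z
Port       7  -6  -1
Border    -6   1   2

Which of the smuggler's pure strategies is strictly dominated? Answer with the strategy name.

Z

Y holds the inspector's payoff strictly below Z in every row: -6 < -1, 1 < 2.
So Z is strictly dominated for the smuggler.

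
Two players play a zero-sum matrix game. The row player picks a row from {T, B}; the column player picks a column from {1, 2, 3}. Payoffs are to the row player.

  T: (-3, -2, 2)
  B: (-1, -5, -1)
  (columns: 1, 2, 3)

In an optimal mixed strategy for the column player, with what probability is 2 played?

Row minima: T → -3, B → -5; maximin = -3.
Column maxima: 1 → -1, 2 → -2, 3 → 2; minimax = -2.
-3 ≠ -2, so there is no saddle point; optimal play is mixed.
3 is strictly dominated by 2 (it gives the row player strictly more in every row), so the column player never plays it.
On the remaining 2×2 (T, B vs 1, 2):
Let the row player play T with probability p. Expected payoff against 1: (-3)p + (-1)(1−p) = −2p − 1; against 2: (-2)p + (-5)(1−p) = 3p − 5.
Setting these equal: −2p − 1 = 3p − 5 ⇒ −5p = -4 ⇒ p = 4/5, and the value is (-2)·(4/5) − 1 = -13/5.
For the column player: with q = P(1), equating T's and B's payoffs gives −q − 2 = 4q − 5 ⇒ q = 3/5.

2/5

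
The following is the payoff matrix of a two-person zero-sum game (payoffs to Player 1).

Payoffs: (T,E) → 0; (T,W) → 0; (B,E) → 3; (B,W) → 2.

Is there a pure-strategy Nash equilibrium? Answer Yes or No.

Yes

Row minima: T → 0, B → 2; maximin = 2.
Column maxima: E → 3, W → 2; minimax = 2.
maximin = minimax = 2, so a saddle point exists.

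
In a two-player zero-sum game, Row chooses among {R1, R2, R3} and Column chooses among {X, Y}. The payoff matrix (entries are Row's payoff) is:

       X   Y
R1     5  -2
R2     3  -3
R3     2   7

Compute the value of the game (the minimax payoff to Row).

13/4

Row minima: R1 → -2, R2 → -3, R3 → 2; maximin = 2.
Column maxima: X → 5, Y → 7; minimax = 5.
2 ≠ 5, so there is no saddle point; optimal play is mixed.
R2 is strictly dominated by R1, so Row never plays it.
On the remaining 2×2 (R1, R3 vs X, Y):
Let Row play R1 with probability p. Expected payoff against X: 5p + 2(1−p) = 3p + 2; against Y: (-2)p + 7(1−p) = −9p + 7.
Setting these equal: 3p + 2 = −9p + 7 ⇒ 12p = 5 ⇒ p = 5/12, and the value is (3)·(5/12) + 2 = 13/4.
For Column: with q = P(X), equating R1's and R3's payoffs gives 7q − 2 = −5q + 7 ⇒ q = 3/4.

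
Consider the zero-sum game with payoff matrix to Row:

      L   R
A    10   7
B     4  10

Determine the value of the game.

Row minima: A → 7, B → 4; maximin = 7.
Column maxima: L → 10, R → 10; minimax = 10.
7 ≠ 10, so there is no saddle point; optimal play is mixed.
Let Row play A with probability p. Expected payoff against L: 10p + 4(1−p) = 6p + 4; against R: 7p + 10(1−p) = −3p + 10.
Setting these equal: 6p + 4 = −3p + 10 ⇒ 9p = 6 ⇒ p = 2/3, and the value is (6)·(2/3) + 4 = 8.
For Column: with q = P(L), equating A's and B's payoffs gives 3q + 7 = −6q + 10 ⇒ q = 1/3.

8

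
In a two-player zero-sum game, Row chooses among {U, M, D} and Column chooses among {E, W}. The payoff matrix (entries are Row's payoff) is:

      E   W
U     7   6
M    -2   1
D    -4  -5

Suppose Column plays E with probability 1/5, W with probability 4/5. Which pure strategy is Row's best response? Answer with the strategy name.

Expected payoff of U: (1/5)·7 + (4/5)·6 = 31/5.
Expected payoff of M: (1/5)·(-2) + (4/5)·1 = 2/5.
Expected payoff of D: (1/5)·(-4) + (4/5)·(-5) = -24/5.
The largest is 31/5, so Row's best response is U.

U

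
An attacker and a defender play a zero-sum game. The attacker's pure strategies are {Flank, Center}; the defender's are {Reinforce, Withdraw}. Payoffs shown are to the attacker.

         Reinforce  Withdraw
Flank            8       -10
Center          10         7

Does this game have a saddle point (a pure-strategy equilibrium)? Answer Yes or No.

Row minima: Flank → -10, Center → 7; maximin = 7.
Column maxima: Reinforce → 10, Withdraw → 7; minimax = 7.
maximin = minimax = 7, so a saddle point exists.

Yes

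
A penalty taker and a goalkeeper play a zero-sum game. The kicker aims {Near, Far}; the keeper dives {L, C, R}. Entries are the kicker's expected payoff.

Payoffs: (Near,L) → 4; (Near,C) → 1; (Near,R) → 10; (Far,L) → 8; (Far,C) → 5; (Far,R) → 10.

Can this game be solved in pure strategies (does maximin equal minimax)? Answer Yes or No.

Yes

Row minima: Near → 1, Far → 5; maximin = 5.
Column maxima: L → 8, C → 5, R → 10; minimax = 5.
maximin = minimax = 5, so a saddle point exists.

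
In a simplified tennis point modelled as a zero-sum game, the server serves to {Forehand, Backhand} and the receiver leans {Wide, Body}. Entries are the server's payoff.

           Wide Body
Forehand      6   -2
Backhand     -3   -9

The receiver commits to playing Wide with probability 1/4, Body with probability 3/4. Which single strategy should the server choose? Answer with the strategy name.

Forehand

Expected payoff of Forehand: (1/4)·6 + (3/4)·(-2) = 0.
Expected payoff of Backhand: (1/4)·(-3) + (3/4)·(-9) = -15/2.
The largest is 0, so the server's best response is Forehand.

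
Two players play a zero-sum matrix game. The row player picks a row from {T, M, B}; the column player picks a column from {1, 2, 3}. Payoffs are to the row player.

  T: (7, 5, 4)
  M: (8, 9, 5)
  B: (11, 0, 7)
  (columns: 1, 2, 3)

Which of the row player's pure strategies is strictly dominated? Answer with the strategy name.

T

M gives a strictly higher payoff than T against every column: 8 > 7, 9 > 5, 5 > 4.
So T is strictly dominated and the row player never plays it.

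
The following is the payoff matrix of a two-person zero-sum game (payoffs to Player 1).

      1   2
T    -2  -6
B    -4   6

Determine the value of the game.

Row minima: T → -6, B → -4; maximin = -4.
Column maxima: 1 → -2, 2 → 6; minimax = -2.
-4 ≠ -2, so there is no saddle point; optimal play is mixed.
Let Player 1 play T with probability p. Expected payoff against 1: (-2)p + (-4)(1−p) = 2p − 4; against 2: (-6)p + 6(1−p) = −12p + 6.
Setting these equal: 2p − 4 = −12p + 6 ⇒ 14p = 10 ⇒ p = 5/7, and the value is (2)·(5/7) − 4 = -18/7.
For Player 2: with q = P(1), equating T's and B's payoffs gives 4q − 6 = −10q + 6 ⇒ q = 6/7.

-18/7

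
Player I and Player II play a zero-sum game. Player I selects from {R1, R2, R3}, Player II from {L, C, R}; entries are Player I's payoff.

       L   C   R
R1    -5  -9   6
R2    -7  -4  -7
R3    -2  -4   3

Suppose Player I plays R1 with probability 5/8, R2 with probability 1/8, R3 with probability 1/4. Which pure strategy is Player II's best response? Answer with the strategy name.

C

If Player II plays L, Player I's expected payoff is (5/8)·(-5) + (1/8)·(-7) + (1/4)·(-2) = -9/2.
If Player II plays C, Player I's expected payoff is (5/8)·(-9) + (1/8)·(-4) + (1/4)·(-4) = -57/8.
If Player II plays R, Player I's expected payoff is (5/8)·6 + (1/8)·(-7) + (1/4)·3 = 29/8.
Player II minimizes Player I's payoff; the smallest is -57/8, so the best response is C.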